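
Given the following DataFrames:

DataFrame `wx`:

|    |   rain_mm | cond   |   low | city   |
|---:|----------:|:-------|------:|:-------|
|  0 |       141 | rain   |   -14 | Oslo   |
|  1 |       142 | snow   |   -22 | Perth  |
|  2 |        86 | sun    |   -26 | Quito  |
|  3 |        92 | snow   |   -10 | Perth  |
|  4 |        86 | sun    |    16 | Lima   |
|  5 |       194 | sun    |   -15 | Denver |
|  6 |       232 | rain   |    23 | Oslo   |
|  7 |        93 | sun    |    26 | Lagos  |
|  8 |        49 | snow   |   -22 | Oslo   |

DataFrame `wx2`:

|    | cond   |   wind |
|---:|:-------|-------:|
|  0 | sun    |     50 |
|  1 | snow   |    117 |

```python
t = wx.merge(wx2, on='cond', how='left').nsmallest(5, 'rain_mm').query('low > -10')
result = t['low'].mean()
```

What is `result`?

merge on 'cond' (how='left') → 9 rows:
   rain_mm  cond  low    city   wind
0      141  rain  -14    Oslo    NaN
1      142  snow  -22   Perth  117.0
2       86   sun  -26   Quito   50.0
3       92  snow  -10   Perth  117.0
4       86   sun   16    Lima   50.0
5      194   sun  -15  Denver   50.0
6      232  rain   23    Oslo    NaN
7       93   sun   26   Lagos   50.0
8       49  snow  -22    Oslo  117.0
take 5 rows with smallest rain_mm:
   rain_mm  cond  low   city   wind
8       49  snow  -22   Oslo  117.0
2       86   sun  -26  Quito   50.0
4       86   sun   16   Lima   50.0
3       92  snow  -10  Perth  117.0
7       93   sun   26  Lagos   50.0
filter rows where low > -10:
   rain_mm cond  low   city  wind
4       86  sun   16   Lima  50.0
7       93  sun   26  Lagos  50.0

21.0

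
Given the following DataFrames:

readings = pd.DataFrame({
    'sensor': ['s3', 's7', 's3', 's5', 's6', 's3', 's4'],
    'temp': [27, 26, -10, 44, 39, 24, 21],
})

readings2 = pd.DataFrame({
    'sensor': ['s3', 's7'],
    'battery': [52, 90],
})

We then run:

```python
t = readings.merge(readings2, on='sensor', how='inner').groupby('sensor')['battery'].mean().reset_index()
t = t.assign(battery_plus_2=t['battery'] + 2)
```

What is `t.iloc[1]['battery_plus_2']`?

92.0

merge on 'sensor' (how='inner') → 4 rows:
  sensor  temp  battery
0     s3    27       52
1     s7    26       90
2     s3   -10       52
3     s3    24       52
group by sensor, mean of battery:
sensor
s3    52.0
s7    90.0
Name: battery, dtype: float64
reset_index():
  sensor  battery
0     s3     52.0
1     s7     90.0
add column battery_plus_2 = t['battery'] + 2:
  sensor  battery  battery_plus_2
0     s3     52.0            54.0
1     s7     90.0            92.0
So iloc[1]['battery_plus_2'] = 92.0.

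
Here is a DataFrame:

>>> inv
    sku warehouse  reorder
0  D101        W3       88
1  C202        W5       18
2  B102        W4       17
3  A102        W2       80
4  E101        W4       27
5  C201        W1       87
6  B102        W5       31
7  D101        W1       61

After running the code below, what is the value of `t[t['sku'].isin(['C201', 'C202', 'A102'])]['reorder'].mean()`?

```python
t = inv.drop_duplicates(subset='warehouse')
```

drop duplicate warehouse (keep=first):
    sku warehouse  reorder
0  D101        W3       88
1  C202        W5       18
2  B102        W4       17
3  A102        W2       80
5  C201        W1       87
filter rows where sku in ['C201', 'C202', 'A102']:
    sku warehouse  reorder
1  C202        W5       18
3  A102        W2       80
5  C201        W1       87
Finally, mean of column 'reorder' = 61.6666666667.

61.6666666667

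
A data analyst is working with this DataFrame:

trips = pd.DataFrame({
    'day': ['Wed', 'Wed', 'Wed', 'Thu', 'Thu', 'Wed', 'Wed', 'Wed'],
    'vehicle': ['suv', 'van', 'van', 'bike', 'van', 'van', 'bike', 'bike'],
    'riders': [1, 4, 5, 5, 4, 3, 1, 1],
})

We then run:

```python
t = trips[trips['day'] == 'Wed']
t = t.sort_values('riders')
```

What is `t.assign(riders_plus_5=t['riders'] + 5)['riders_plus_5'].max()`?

filter rows where day == 'Wed':
   day vehicle  riders
0  Wed     suv       1
1  Wed     van       4
2  Wed     van       5
5  Wed     van       3
6  Wed    bike       1
7  Wed    bike       1
sort by riders:
   day vehicle  riders
0  Wed     suv       1
6  Wed    bike       1
7  Wed    bike       1
5  Wed     van       3
1  Wed     van       4
2  Wed     van       5
add column riders_plus_5 = t['riders'] + 5:
   day vehicle  riders  riders_plus_5
0  Wed     suv       1              6
6  Wed    bike       1              6
7  Wed    bike       1              6
5  Wed     van       3              8
1  Wed     van       4              9
2  Wed     van       5             10
Reading off the max of column 'riders_plus_5', we get 10.

10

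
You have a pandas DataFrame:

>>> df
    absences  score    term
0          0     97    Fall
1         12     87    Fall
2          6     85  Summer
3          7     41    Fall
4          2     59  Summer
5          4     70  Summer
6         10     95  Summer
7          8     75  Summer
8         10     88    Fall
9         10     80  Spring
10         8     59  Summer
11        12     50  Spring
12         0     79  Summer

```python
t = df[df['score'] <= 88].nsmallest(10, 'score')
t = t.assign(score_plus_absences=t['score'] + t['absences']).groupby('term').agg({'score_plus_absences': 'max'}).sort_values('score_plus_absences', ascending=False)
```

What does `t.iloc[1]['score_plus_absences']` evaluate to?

filter rows where score <= 88:
    absences  score    term
1         12     87    Fall
2          6     85  Summer
3          7     41    Fall
4          2     59  Summer
5          4     70  Summer
7          8     75  Summer
8         10     88    Fall
9         10     80  Spring
10         8     59  Summer
11        12     50  Spring
12         0     79  Summer
take 10 rows with smallest score:
    absences  score    term
3          7     41    Fall
11        12     50  Spring
4          2     59  Summer
10         8     59  Summer
5          4     70  Summer
7          8     75  Summer
12         0     79  Summer
9         10     80  Spring
2          6     85  Summer
1         12     87    Fall
add column score_plus_absences = t['score'] + t['absences']:
    absences  score    term  score_plus_absences
3          7     41    Fall                   48
11        12     50  Spring                   62
4          2     59  Summer                   61
10         8     59  Summer                   67
5          4     70  Summer                   74
7          8     75  Summer                   83
12         0     79  Summer                   79
9         10     80  Spring                   90
2          6     85  Summer                   91
1         12     87    Fall                   99
group by term, max of score_plus_absences:
        score_plus_absences
term                       
Fall                     99
Spring                   90
Summer                   91
sort by score_plus_absences descending:
        score_plus_absences
term                       
Fall                     99
Summer                   91
Spring                   90

91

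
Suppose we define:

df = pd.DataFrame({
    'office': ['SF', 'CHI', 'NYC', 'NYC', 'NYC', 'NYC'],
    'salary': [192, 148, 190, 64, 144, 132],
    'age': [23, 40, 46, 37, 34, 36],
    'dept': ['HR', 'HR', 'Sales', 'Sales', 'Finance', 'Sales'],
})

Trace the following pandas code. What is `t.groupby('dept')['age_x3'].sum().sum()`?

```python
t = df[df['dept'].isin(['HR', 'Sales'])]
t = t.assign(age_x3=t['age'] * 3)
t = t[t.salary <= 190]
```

477

filter rows where dept in ['HR', 'Sales']:
  office  salary  age   dept
0     SF     192   23     HR
1    CHI     148   40     HR
2    NYC     190   46  Sales
3    NYC      64   37  Sales
5    NYC     132   36  Sales
add column age_x3 = t['age'] * 3:
  office  salary  age   dept  age_x3
0     SF     192   23     HR      69
1    CHI     148   40     HR     120
2    NYC     190   46  Sales     138
3    NYC      64   37  Sales     111
5    NYC     132   36  Sales     108
filter rows where salary <= 190:
  office  salary  age   dept  age_x3
1    CHI     148   40     HR     120
2    NYC     190   46  Sales     138
3    NYC      64   37  Sales     111
5    NYC     132   36  Sales     108
group by dept, sum of age_x3:
dept
HR       120
Sales    357
Name: age_x3, dtype: int64
Then the sum of the resulting series: 477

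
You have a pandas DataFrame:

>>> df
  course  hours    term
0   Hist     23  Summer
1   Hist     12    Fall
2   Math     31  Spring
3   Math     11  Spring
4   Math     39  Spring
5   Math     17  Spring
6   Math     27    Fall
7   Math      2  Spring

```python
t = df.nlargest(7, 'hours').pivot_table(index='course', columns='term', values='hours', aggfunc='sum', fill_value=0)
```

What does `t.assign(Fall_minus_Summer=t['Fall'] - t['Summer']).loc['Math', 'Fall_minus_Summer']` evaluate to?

27

take 7 rows with largest hours:
  course  hours    term
4   Math     39  Spring
2   Math     31  Spring
6   Math     27    Fall
0   Hist     23  Summer
5   Math     17  Spring
1   Hist     12    Fall
3   Math     11  Spring
pivot: rows=course, cols=term, sum(hours):
term    Fall  Spring  Summer
course                      
Hist      12       0      23
Math      27      98       0
add column Fall_minus_Summer = t['Fall'] - t['Summer']:
term    Fall  Spring  Summer  Fall_minus_Summer
course                                         
Hist      12       0      23                -11
Math      27      98       0                 27
So loc['Math', 'Fall_minus_Summer'] = 27.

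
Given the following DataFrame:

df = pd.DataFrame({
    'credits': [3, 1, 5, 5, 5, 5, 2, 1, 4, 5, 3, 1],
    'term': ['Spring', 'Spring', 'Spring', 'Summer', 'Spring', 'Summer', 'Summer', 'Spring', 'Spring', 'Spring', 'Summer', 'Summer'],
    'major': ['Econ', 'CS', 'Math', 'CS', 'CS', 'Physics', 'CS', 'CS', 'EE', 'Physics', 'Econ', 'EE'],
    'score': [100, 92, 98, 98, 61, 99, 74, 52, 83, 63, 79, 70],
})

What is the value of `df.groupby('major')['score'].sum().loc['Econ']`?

179

group by major, sum of score:
major
CS         377
EE         153
Econ       179
Math        98
Physics    162
Name: score, dtype: int64
The value at index 'Econ' is 179.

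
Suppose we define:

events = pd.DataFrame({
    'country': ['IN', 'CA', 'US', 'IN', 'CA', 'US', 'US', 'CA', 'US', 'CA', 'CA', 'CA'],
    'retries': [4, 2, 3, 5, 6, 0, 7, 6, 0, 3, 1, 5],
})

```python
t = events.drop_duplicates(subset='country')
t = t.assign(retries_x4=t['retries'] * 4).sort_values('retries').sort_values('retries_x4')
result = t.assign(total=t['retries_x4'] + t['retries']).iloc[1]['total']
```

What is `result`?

15

drop duplicate country (keep=first):
  country  retries
0      IN        4
1      CA        2
2      US        3
add column retries_x4 = t['retries'] * 4:
  country  retries  retries_x4
0      IN        4          16
1      CA        2           8
2      US        3          12
sort by retries:
  country  retries  retries_x4
1      CA        2           8
2      US        3          12
0      IN        4          16
sort by retries_x4:
  country  retries  retries_x4
1      CA        2           8
2      US        3          12
0      IN        4          16
add column total = t['retries_x4'] + t['retries']:
  country  retries  retries_x4  total
1      CA        2           8     10
2      US        3          12     15
0      IN        4          16     20
Finally, value at position 1, column 'total' = 15.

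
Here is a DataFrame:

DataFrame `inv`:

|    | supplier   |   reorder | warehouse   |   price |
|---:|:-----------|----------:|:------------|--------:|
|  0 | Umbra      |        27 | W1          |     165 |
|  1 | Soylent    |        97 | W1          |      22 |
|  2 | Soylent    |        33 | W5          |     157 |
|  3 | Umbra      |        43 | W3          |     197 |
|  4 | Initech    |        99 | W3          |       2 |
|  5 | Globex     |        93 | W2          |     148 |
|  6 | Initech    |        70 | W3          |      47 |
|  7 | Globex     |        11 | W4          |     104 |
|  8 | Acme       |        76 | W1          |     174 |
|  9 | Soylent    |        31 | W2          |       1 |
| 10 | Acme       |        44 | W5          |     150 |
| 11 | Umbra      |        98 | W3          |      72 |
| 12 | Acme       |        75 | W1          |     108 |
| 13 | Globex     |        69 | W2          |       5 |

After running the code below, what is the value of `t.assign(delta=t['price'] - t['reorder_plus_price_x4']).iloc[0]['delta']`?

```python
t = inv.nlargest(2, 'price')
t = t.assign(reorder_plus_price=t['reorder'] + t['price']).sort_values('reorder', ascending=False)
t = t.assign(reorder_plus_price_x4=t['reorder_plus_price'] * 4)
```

-826

take 2 rows with largest price:
  supplier  reorder warehouse  price
3    Umbra       43        W3    197
8     Acme       76        W1    174
add column reorder_plus_price = t['reorder'] + t['price']:
  supplier  reorder warehouse  price  reorder_plus_price
3    Umbra       43        W3    197                 240
8     Acme       76        W1    174                 250
sort by reorder descending:
  supplier  reorder warehouse  price  reorder_plus_price
8     Acme       76        W1    174                 250
3    Umbra       43        W3    197                 240
add column reorder_plus_price_x4 = t['reorder_plus_price'] * 4:
  supplier  reorder warehouse  price  reorder_plus_price  reorder_plus_price_x4
8     Acme       76        W1    174                 250                   1000
3    Umbra       43        W3    197                 240                    960
add column delta = t['price'] - t['reorder_plus_price_x4']:
  supplier  reorder warehouse  price  reorder_plus_price  reorder_plus_price_x4  delta
8     Acme       76        W1    174                 250                   1000   -826
3    Umbra       43        W3    197                 240                    960   -763
Reading off the value at position 0, column 'delta', we get -826.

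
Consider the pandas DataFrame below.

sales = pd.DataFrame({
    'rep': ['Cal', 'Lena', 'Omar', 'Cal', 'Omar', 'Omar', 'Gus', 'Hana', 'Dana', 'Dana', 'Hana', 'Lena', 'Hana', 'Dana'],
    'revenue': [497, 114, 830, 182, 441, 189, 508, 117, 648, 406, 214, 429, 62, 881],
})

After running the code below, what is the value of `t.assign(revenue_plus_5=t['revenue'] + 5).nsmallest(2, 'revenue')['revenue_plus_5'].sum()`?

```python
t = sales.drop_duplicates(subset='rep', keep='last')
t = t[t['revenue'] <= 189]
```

drop duplicate rep (keep=last):
     rep  revenue
3    Cal      182
5   Omar      189
6    Gus      508
11  Lena      429
12  Hana       62
13  Dana      881
filter rows where revenue <= 189:
     rep  revenue
3    Cal      182
5   Omar      189
12  Hana       62
add column revenue_plus_5 = t['revenue'] + 5:
     rep  revenue  revenue_plus_5
3    Cal      182             187
5   Omar      189             194
12  Hana       62              67
take 2 rows with smallest revenue:
     rep  revenue  revenue_plus_5
12  Hana       62              67
3    Cal      182             187
Finally, sum of column 'revenue_plus_5' = 254.

254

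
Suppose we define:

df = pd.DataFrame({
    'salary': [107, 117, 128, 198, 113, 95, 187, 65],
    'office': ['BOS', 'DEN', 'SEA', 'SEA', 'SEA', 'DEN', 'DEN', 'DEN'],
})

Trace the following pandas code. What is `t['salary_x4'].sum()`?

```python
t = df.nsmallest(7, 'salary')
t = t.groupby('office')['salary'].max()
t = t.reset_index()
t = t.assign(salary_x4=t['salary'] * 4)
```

1688

take 7 rows with smallest salary:
   salary office
7      65    DEN
5      95    DEN
0     107    BOS
4     113    SEA
1     117    DEN
2     128    SEA
6     187    DEN
group by office, max of salary:
office
BOS    107
DEN    187
SEA    128
Name: salary, dtype: int64
reset_index():
  office  salary
0    BOS     107
1    DEN     187
2    SEA     128
add column salary_x4 = t['salary'] * 4:
  office  salary  salary_x4
0    BOS     107        428
1    DEN     187        748
2    SEA     128        512
Finally, sum of column 'salary_x4' = 1688.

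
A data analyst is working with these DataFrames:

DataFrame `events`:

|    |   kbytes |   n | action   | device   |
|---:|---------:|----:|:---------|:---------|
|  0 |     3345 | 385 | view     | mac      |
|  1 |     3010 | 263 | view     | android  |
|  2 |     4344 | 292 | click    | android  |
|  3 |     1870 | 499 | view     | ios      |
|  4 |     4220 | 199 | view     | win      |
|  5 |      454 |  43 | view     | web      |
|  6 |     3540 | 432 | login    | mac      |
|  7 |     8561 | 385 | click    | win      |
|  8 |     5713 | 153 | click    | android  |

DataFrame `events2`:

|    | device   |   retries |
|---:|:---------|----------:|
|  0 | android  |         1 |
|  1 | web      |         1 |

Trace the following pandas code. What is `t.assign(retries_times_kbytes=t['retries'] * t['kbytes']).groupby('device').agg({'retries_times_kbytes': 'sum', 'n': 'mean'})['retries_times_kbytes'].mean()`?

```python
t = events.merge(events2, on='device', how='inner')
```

6760.5

merge on 'device' (how='inner') → 4 rows:
   kbytes    n action   device  retries
0    3010  263   view  android        1
1    4344  292  click  android        1
2     454   43   view      web        1
3    5713  153  click  android        1
add column retries_times_kbytes = t['retries'] * t['kbytes']:
   kbytes    n action   device  retries  retries_times_kbytes
0    3010  263   view  android        1                  3010
1    4344  292  click  android        1                  4344
2     454   43   view      web        1                   454
3    5713  153  click  android        1                  5713
group by device: sum(retries_times_kbytes), mean(n):
         retries_times_kbytes      n
device                              
android                 13067  236.0
web                       454   43.0
Hence 6760.5.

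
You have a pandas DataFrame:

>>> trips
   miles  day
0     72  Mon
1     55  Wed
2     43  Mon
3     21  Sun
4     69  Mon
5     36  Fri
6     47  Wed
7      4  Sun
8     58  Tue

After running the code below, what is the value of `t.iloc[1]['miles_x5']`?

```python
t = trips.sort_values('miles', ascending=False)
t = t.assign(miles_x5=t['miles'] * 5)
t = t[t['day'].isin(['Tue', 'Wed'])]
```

275

sort by miles descending:
   miles  day
0     72  Mon
4     69  Mon
8     58  Tue
1     55  Wed
6     47  Wed
2     43  Mon
5     36  Fri
3     21  Sun
7      4  Sun
add column miles_x5 = t['miles'] * 5:
   miles  day  miles_x5
0     72  Mon       360
4     69  Mon       345
8     58  Tue       290
1     55  Wed       275
6     47  Wed       235
2     43  Mon       215
5     36  Fri       180
3     21  Sun       105
7      4  Sun        20
filter rows where day in ['Tue', 'Wed']:
   miles  day  miles_x5
8     58  Tue       290
1     55  Wed       275
6     47  Wed       235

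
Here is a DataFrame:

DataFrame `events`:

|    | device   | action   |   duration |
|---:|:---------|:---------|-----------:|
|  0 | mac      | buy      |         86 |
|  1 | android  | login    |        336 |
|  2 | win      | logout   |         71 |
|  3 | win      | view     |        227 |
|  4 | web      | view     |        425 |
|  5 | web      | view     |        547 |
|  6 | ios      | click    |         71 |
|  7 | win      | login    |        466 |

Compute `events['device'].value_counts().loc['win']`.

value_counts of device:
device
win        3
web        2
mac        1
android    1
ios        1
Name: count, dtype: int64
value at index 'win' → 3

3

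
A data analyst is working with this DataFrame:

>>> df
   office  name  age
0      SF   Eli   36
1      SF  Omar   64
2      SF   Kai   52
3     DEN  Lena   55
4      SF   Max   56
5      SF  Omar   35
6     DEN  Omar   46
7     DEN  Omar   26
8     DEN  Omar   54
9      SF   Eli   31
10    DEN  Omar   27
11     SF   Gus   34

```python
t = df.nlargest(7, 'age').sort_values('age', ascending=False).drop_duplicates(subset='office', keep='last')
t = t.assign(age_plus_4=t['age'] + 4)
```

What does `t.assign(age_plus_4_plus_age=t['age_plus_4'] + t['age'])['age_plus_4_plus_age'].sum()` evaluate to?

take 7 rows with largest age:
  office  name  age
1     SF  Omar   64
4     SF   Max   56
3    DEN  Lena   55
8    DEN  Omar   54
2     SF   Kai   52
6    DEN  Omar   46
0     SF   Eli   36
sort by age descending:
  office  name  age
1     SF  Omar   64
4     SF   Max   56
3    DEN  Lena   55
8    DEN  Omar   54
2     SF   Kai   52
6    DEN  Omar   46
0     SF   Eli   36
drop duplicate office (keep=last):
  office  name  age
6    DEN  Omar   46
0     SF   Eli   36
add column age_plus_4 = t['age'] + 4:
  office  name  age  age_plus_4
6    DEN  Omar   46          50
0     SF   Eli   36          40
add column age_plus_4_plus_age = t['age_plus_4'] + t['age']:
  office  name  age  age_plus_4  age_plus_4_plus_age
6    DEN  Omar   46          50                   96
0     SF   Eli   36          40                   76
sum of column 'age_plus_4_plus_age' → 172

172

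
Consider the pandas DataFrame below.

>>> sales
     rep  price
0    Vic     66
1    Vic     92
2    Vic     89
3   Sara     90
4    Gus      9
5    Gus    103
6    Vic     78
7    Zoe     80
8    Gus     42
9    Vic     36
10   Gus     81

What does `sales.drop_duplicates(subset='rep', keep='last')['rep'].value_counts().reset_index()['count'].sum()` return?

4

drop duplicate rep (keep=last):
     rep  price
3   Sara     90
7    Zoe     80
9    Vic     36
10   Gus     81
value_counts of rep:
rep
Sara    1
Zoe     1
Vic     1
Gus     1
Name: count, dtype: int64
reset_index():
    rep  count
0  Sara      1
1   Zoe      1
2   Vic      1
3   Gus      1
The sum of column 'count' is 4.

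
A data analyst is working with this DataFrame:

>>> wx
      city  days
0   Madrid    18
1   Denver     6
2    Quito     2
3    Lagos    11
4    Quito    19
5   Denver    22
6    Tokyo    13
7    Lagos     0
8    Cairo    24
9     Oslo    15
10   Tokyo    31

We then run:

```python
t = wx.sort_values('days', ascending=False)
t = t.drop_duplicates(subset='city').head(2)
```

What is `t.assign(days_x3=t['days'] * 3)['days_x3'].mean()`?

sort by days descending:
      city  days
10   Tokyo    31
8    Cairo    24
5   Denver    22
4    Quito    19
0   Madrid    18
9     Oslo    15
6    Tokyo    13
3    Lagos    11
1   Denver     6
2    Quito     2
7    Lagos     0
drop duplicate city (keep=first):
      city  days
10   Tokyo    31
8    Cairo    24
5   Denver    22
4    Quito    19
0   Madrid    18
9     Oslo    15
3    Lagos    11
take first 2 rows:
     city  days
10  Tokyo    31
8   Cairo    24
add column days_x3 = t['days'] * 3:
     city  days  days_x3
10  Tokyo    31       93
8   Cairo    24       72
Hence 82.5.

82.5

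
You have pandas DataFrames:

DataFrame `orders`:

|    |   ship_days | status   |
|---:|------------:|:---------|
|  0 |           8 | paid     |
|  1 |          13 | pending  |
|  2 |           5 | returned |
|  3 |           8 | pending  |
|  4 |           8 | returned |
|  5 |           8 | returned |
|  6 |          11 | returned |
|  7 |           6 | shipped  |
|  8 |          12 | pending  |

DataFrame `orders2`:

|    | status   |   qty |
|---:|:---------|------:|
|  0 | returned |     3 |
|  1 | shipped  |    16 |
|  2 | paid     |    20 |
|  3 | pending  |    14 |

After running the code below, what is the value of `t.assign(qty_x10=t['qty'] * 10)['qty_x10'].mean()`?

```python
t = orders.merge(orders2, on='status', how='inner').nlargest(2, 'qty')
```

180.0

merge on 'status' (how='inner') → 9 rows:
   ship_days    status  qty
0          8      paid   20
1         13   pending   14
2          5  returned    3
3          8   pending   14
4          8  returned    3
5          8  returned    3
6         11  returned    3
7          6   shipped   16
8         12   pending   14
take 2 rows with largest qty:
   ship_days   status  qty
0          8     paid   20
7          6  shipped   16
add column qty_x10 = t['qty'] * 10:
   ship_days   status  qty  qty_x10
0          8     paid   20      200
7          6  shipped   16      160
Hence 180.0.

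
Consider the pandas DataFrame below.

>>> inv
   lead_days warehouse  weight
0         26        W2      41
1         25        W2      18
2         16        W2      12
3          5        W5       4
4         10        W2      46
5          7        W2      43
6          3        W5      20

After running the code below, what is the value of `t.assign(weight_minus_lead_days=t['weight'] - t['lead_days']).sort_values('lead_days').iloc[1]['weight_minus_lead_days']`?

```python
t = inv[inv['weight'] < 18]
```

-4

filter rows where weight < 18:
   lead_days warehouse  weight
2         16        W2      12
3          5        W5       4
add column weight_minus_lead_days = t['weight'] - t['lead_days']:
   lead_days warehouse  weight  weight_minus_lead_days
2         16        W2      12                      -4
3          5        W5       4                      -1
sort by lead_days:
   lead_days warehouse  weight  weight_minus_lead_days
3          5        W5       4                      -1
2         16        W2      12                      -4
So iloc[1]['weight_minus_lead_days'] = -4.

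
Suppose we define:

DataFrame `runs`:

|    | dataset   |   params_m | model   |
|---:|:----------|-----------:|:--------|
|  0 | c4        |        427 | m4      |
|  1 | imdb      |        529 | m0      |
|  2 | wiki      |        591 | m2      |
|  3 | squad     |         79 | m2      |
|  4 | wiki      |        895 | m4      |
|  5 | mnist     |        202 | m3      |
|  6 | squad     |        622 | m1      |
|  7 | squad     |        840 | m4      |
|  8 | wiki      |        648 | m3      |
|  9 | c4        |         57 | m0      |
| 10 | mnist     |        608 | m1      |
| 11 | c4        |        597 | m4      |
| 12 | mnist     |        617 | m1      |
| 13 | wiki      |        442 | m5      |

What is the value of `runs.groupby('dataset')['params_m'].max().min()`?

group by dataset, max of params_m:
dataset
c4       597
imdb     529
mnist    617
squad    840
wiki     895
Name: params_m, dtype: int64

529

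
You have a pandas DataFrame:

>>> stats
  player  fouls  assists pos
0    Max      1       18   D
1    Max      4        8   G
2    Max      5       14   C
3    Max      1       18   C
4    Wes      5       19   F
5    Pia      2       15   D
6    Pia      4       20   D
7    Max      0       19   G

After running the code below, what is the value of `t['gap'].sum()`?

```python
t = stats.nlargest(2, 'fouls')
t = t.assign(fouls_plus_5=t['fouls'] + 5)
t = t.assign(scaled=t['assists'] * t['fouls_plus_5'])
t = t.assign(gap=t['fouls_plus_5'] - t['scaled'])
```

-310

take 2 rows with largest fouls:
  player  fouls  assists pos
2    Max      5       14   C
4    Wes      5       19   F
add column fouls_plus_5 = t['fouls'] + 5:
  player  fouls  assists pos  fouls_plus_5
2    Max      5       14   C            10
4    Wes      5       19   F            10
add column scaled = t['assists'] * t['fouls_plus_5']:
  player  fouls  assists pos  fouls_plus_5  scaled
2    Max      5       14   C            10     140
4    Wes      5       19   F            10     190
add column gap = t['fouls_plus_5'] - t['scaled']:
  player  fouls  assists pos  fouls_plus_5  scaled  gap
2    Max      5       14   C            10     140 -130
4    Wes      5       19   F            10     190 -180
Then the sum of column 'gap': -310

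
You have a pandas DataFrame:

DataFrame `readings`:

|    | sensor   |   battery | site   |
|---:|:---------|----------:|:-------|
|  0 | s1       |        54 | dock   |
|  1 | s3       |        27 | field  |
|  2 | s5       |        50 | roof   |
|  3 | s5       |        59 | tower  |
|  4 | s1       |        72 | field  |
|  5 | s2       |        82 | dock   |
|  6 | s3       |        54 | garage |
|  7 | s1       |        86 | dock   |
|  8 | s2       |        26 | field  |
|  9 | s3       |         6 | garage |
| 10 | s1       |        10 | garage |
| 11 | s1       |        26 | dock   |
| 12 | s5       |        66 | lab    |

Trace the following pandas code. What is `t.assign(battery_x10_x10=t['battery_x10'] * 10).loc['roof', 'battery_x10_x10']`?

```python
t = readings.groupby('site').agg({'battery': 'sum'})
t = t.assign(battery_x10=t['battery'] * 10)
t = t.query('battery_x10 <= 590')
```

group by site, sum of battery:
        battery
site           
dock        248
field       125
garage       70
lab          66
roof         50
tower        59
add column battery_x10 = t['battery'] * 10:
        battery  battery_x10
site                        
dock        248         2480
field       125         1250
garage       70          700
lab          66          660
roof         50          500
tower        59          590
filter rows where battery_x10 <= 590:
       battery  battery_x10
site                       
roof        50          500
tower       59          590
add column battery_x10_x10 = t['battery_x10'] * 10:
       battery  battery_x10  battery_x10_x10
site                                        
roof        50          500             5000
tower       59          590             5900
value at row 'roof', column 'battery_x10_x10' → 5000

5000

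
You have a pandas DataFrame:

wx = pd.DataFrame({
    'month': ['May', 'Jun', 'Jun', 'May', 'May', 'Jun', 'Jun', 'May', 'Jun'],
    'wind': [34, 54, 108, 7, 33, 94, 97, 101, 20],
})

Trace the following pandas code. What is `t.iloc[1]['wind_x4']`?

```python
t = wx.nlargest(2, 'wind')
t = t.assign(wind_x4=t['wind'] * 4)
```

take 2 rows with largest wind:
  month  wind
2   Jun   108
7   May   101
add column wind_x4 = t['wind'] * 4:
  month  wind  wind_x4
2   Jun   108      432
7   May   101      404

404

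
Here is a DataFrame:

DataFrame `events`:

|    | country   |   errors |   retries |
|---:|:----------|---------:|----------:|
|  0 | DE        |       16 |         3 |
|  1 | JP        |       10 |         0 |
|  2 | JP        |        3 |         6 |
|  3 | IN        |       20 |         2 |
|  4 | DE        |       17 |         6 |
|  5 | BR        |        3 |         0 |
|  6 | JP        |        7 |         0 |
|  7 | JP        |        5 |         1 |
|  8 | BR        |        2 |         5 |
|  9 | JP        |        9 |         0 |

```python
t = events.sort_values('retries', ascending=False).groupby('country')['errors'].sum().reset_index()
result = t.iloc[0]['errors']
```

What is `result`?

5

sort by retries descending:
  country  errors  retries
2      JP       3        6
4      DE      17        6
8      BR       2        5
0      DE      16        3
3      IN      20        2
7      JP       5        1
1      JP      10        0
5      BR       3        0
6      JP       7        0
9      JP       9        0
group by country, sum of errors:
country
BR     5
DE    33
IN    20
JP    34
Name: errors, dtype: int64
reset_index():
  country  errors
0      BR       5
1      DE      33
2      IN      20
3      JP      34
Taking the value at position 0, column 'errors' gives 5.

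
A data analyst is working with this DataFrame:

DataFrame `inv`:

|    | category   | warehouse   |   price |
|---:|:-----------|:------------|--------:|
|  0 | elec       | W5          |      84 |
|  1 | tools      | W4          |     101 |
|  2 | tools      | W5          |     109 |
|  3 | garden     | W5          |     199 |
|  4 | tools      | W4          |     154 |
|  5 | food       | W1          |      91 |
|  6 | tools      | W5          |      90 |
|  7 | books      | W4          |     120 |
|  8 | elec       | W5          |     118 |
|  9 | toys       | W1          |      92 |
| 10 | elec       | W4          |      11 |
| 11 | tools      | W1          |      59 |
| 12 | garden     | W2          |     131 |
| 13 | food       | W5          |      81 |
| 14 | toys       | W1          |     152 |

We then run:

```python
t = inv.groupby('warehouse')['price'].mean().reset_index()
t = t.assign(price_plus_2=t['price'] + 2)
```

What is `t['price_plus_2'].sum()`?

447.5

group by warehouse, mean of price:
warehouse
W1     98.5
W2    131.0
W4     96.5
W5    113.5
Name: price, dtype: float64
reset_index():
  warehouse  price
0        W1   98.5
1        W2  131.0
2        W4   96.5
3        W5  113.5
add column price_plus_2 = t['price'] + 2:
  warehouse  price  price_plus_2
0        W1   98.5         100.5
1        W2  131.0         133.0
2        W4   96.5          98.5
3        W5  113.5         115.5
sum of column 'price_plus_2' → 447.5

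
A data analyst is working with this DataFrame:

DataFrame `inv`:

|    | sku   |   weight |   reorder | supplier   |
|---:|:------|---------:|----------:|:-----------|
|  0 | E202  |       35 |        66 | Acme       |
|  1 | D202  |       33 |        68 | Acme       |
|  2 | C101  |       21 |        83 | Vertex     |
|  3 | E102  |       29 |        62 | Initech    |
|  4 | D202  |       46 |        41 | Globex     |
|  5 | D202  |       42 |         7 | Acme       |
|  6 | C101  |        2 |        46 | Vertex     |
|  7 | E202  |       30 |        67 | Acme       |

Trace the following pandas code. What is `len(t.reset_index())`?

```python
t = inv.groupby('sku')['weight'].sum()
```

4

group by sku, sum of weight:
sku
C101     23
D202    121
E102     29
E202     65
Name: weight, dtype: int64
reset_index():
    sku  weight
0  C101      23
1  D202     121
2  E102      29
3  E202      65
Taking the number of rows gives 4.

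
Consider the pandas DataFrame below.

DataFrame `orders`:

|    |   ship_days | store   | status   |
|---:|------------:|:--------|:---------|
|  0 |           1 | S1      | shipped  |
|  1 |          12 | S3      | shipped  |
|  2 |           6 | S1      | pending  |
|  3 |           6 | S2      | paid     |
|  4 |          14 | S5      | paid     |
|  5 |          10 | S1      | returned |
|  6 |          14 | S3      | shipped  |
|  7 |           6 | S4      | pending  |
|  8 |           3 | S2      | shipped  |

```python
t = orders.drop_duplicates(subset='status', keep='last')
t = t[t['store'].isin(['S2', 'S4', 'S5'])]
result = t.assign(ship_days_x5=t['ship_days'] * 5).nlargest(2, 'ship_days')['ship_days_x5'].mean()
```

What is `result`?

drop duplicate status (keep=last):
   ship_days store    status
4         14    S5      paid
5         10    S1  returned
7          6    S4   pending
8          3    S2   shipped
filter rows where store in ['S2', 'S4', 'S5']:
   ship_days store   status
4         14    S5     paid
7          6    S4  pending
8          3    S2  shipped
add column ship_days_x5 = t['ship_days'] * 5:
   ship_days store   status  ship_days_x5
4         14    S5     paid            70
7          6    S4  pending            30
8          3    S2  shipped            15
take 2 rows with largest ship_days:
   ship_days store   status  ship_days_x5
4         14    S5     paid            70
7          6    S4  pending            30
So mean() = 50.0.

50.0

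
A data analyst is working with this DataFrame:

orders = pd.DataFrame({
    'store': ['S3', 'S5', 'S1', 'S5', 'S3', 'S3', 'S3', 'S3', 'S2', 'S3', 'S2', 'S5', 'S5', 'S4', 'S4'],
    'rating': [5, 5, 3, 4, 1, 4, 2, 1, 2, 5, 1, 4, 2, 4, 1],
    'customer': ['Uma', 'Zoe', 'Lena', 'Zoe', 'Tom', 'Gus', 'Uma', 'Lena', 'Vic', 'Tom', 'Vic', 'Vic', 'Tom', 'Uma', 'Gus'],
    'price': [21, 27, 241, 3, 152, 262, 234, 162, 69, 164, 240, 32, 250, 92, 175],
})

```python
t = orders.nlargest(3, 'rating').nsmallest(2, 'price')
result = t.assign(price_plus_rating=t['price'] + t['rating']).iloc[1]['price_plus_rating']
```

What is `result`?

take 3 rows with largest rating:
  store  rating customer  price
0    S3       5      Uma     21
1    S5       5      Zoe     27
9    S3       5      Tom    164
take 2 rows with smallest price:
  store  rating customer  price
0    S3       5      Uma     21
1    S5       5      Zoe     27
add column price_plus_rating = t['price'] + t['rating']:
  store  rating customer  price  price_plus_rating
0    S3       5      Uma     21                 26
1    S5       5      Zoe     27                 32
value at position 1, column 'price_plus_rating' → 32

32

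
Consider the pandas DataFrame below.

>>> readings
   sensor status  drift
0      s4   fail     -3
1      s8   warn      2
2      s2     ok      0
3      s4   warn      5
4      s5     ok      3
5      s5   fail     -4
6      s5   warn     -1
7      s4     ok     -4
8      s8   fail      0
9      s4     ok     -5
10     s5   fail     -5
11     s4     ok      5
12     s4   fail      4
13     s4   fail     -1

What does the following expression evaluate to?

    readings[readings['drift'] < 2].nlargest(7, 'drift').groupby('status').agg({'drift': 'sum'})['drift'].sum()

filter rows where drift < 2:
   sensor status  drift
0      s4   fail     -3
2      s2     ok      0
5      s5   fail     -4
6      s5   warn     -1
7      s4     ok     -4
8      s8   fail      0
9      s4     ok     -5
10     s5   fail     -5
13     s4   fail     -1
take 7 rows with largest drift:
   sensor status  drift
2      s2     ok      0
8      s8   fail      0
6      s5   warn     -1
13     s4   fail     -1
0      s4   fail     -3
5      s5   fail     -4
7      s4     ok     -4
group by status, sum of drift:
        drift
status       
fail       -8
ok         -4
warn       -1
Hence -13.

-13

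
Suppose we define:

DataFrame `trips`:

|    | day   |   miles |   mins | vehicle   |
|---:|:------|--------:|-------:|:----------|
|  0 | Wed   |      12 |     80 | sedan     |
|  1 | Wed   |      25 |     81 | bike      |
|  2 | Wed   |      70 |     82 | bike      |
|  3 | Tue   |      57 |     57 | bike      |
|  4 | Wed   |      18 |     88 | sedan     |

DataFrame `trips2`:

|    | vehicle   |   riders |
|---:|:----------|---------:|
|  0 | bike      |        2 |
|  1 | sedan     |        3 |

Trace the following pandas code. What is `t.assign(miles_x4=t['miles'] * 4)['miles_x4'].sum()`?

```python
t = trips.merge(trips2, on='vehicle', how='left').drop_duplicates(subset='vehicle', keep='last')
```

merge on 'vehicle' (how='left') → 5 rows:
   day  miles  mins vehicle  riders
0  Wed     12    80   sedan       3
1  Wed     25    81    bike       2
2  Wed     70    82    bike       2
3  Tue     57    57    bike       2
4  Wed     18    88   sedan       3
drop duplicate vehicle (keep=last):
   day  miles  mins vehicle  riders
3  Tue     57    57    bike       2
4  Wed     18    88   sedan       3
add column miles_x4 = t['miles'] * 4:
   day  miles  mins vehicle  riders  miles_x4
3  Tue     57    57    bike       2       228
4  Wed     18    88   sedan       3        72

300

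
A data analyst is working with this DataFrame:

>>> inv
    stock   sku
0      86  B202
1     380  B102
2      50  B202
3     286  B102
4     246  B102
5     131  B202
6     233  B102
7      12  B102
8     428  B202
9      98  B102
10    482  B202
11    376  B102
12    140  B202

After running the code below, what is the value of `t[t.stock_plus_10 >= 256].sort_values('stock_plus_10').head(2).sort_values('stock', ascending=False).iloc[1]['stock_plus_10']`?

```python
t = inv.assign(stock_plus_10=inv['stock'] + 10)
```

256

add column stock_plus_10 = inv['stock'] + 10:
    stock   sku  stock_plus_10
0      86  B202             96
1     380  B102            390
2      50  B202             60
3     286  B102            296
4     246  B102            256
5     131  B202            141
6     233  B102            243
7      12  B102             22
8     428  B202            438
9      98  B102            108
10    482  B202            492
11    376  B102            386
12    140  B202            150
filter rows where stock_plus_10 >= 256:
    stock   sku  stock_plus_10
1     380  B102            390
3     286  B102            296
4     246  B102            256
8     428  B202            438
10    482  B202            492
11    376  B102            386
sort by stock_plus_10:
    stock   sku  stock_plus_10
4     246  B102            256
3     286  B102            296
11    376  B102            386
1     380  B102            390
8     428  B202            438
10    482  B202            492
take first 2 rows:
   stock   sku  stock_plus_10
4    246  B102            256
3    286  B102            296
sort by stock descending:
   stock   sku  stock_plus_10
3    286  B102            296
4    246  B102            256
Then the value at position 1, column 'stock_plus_10': 256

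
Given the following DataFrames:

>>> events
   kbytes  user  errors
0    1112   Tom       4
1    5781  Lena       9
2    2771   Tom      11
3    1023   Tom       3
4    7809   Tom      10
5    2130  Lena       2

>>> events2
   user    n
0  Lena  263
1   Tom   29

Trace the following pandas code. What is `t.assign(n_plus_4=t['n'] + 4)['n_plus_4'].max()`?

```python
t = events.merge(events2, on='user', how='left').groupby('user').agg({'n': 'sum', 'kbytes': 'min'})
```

530

merge on 'user' (how='left') → 6 rows:
   kbytes  user  errors    n
0    1112   Tom       4   29
1    5781  Lena       9  263
2    2771   Tom      11   29
3    1023   Tom       3   29
4    7809   Tom      10   29
5    2130  Lena       2  263
group by user: sum(n), min(kbytes):
        n  kbytes
user             
Lena  526    2130
Tom   116    1023
add column n_plus_4 = t['n'] + 4:
        n  kbytes  n_plus_4
user                       
Lena  526    2130       530
Tom   116    1023       120
Taking the max of column 'n_plus_4' gives 530.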